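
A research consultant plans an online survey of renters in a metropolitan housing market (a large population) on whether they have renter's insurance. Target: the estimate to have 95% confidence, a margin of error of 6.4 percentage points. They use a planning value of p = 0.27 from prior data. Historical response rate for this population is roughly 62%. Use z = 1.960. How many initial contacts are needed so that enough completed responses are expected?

Completed interviews needed: n₀ = 1.960² × 0.1971 / 0.064² ≈ 184.86 → 185.
At a 62% response rate, contacts needed = 185 / 0.62 ≈ 298.39 → 299.

299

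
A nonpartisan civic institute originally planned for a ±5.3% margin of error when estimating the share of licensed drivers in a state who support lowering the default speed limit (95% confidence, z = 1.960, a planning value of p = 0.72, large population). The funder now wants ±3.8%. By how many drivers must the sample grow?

261

At ±5.3%: n = 1.960² × 0.2016 / 0.053² ≈ 275.71 → 276.
At ±3.8%: n = 1.960² × 0.2016 / 0.038² ≈ 536.33 → 537.
Additional respondents: 537 − 276 = 261.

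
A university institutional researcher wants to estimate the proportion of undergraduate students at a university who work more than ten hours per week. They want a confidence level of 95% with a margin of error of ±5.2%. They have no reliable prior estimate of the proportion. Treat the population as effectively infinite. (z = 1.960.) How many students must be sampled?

356

With no prior estimate, use p = 0.5, giving p(1−p) = 0.25.
n = z²·p(1−p)/E² = 1.960² × 0.2500 / 0.052² = 3.8416 × 0.2500 / 0.002704 ≈ 355.18.
Rounding up gives n = 356.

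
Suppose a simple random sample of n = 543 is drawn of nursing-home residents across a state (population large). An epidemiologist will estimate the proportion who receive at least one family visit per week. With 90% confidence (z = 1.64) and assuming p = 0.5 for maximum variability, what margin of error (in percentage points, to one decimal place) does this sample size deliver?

3.5

SE(p̂) = √[p(1−p)/n] = √[0.2500/543] = 0.02146.
E = z × SE = 1.64 × 0.02146 = 0.03519, or 3.5 percentage points.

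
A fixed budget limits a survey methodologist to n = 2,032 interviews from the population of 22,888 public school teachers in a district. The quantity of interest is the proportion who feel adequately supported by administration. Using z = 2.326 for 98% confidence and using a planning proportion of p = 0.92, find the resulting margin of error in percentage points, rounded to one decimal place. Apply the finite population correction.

1.3

Finite-population factor: (N−n)/(N−1) = (22888−2032)/(22888−1) = 0.9113.
SE(p̂) = √[p(1−p)/n · (N−n)/(N−1)] = √[0.0736/2032 × 0.9113] = 0.00575.
E = z × SE = 2.326 × 0.00575 = 0.01336 ≈ 1.3 percentage points.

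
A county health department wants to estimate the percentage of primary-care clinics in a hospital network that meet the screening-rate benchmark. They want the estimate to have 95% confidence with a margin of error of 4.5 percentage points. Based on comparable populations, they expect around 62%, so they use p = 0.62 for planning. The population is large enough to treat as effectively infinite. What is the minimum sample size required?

For 95% confidence, z = 1.960.
With p = 0.62, p(1−p) = 0.2356.
n = z²·p(1−p)/E² = 1.960² × 0.2356 / 0.045² = 3.8416 × 0.2356 / 0.002025 ≈ 446.95.
Rounding up gives n = 447.

447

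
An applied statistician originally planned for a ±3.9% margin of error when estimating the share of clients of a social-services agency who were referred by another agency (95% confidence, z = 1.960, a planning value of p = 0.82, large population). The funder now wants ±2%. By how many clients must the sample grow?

1045

At ±3.9%: n = 1.960² × 0.1476 / 0.039² ≈ 372.79 → 373.
At ±2%: n = 1.960² × 0.1476 / 0.020² ≈ 1417.55 → 1418.
Additional respondents: 1418 − 373 = 1045.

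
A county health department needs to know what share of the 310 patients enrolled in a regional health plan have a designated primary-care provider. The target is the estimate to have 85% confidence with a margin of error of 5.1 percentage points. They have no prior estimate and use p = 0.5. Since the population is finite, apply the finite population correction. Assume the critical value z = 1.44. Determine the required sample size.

122

Unadjusted: n₀ = 1.44² × 0.50 × 0.50 / 0.051² ≈ 199.31, so n₀ = 200.
Finite population correction with N = 310: n = n₀ / (1 + (n₀−1)/N) = 200 / (1 + 199/310) = 200 / 1.6419 ≈ 121.81.
Rounding up, n = 122.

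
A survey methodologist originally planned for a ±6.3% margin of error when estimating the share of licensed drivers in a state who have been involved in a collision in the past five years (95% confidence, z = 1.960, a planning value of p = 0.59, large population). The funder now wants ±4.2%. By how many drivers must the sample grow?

292

At ±6.3%: n = 1.960² × 0.2419 / 0.063² ≈ 234.14 → 235.
At ±4.2%: n = 1.960² × 0.2419 / 0.042² ≈ 526.80 → 527.
Additional respondents: 527 − 235 = 292.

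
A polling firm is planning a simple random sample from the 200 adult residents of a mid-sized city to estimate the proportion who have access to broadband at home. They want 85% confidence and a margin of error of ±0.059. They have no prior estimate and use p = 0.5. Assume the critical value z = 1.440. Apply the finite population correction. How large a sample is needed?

86

Unadjusted: n₀ = 1.440² × 0.50 × 0.50 / 0.059² ≈ 148.92, so n₀ = 149.
Finite population correction with N = 200: n = n₀ / (1 + (n₀−1)/N) = 149 / (1 + 148/200) = 149 / 1.7400 ≈ 85.63.
Rounding up, n = 86.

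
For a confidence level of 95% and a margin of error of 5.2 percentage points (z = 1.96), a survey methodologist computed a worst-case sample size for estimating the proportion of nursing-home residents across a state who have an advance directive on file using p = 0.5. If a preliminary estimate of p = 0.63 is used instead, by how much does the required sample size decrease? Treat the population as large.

Conservative (p = 0.5): n = 1.96² × 0.25 / 0.052² ≈ 355.18 → 356.
Using p = 0.63: p(1−p) = 0.2331, so n = 1.96² × 0.2331 / 0.052² ≈ 331.17 → 332.
Reduction: 356 − 332 = 24.

24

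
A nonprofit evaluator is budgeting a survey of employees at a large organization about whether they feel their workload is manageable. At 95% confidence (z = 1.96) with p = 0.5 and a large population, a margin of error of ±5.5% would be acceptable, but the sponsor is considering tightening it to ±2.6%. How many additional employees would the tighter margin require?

At ±5.5%: n = 1.96² × 0.2500 / 0.055² ≈ 317.49 → 318.
At ±2.6%: n = 1.96² × 0.2500 / 0.026² ≈ 1420.71 → 1421.
Additional respondents: 1421 − 318 = 1103.

1103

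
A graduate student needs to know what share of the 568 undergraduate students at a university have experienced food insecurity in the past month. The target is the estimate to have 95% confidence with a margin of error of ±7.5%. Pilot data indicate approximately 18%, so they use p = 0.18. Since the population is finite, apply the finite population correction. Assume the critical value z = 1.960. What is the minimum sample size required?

86

Unadjusted: n₀ = 1.960² × 0.18 × 0.82 / 0.075² ≈ 100.80, so n₀ = 101.
Finite population correction with N = 568: n = n₀ / (1 + (n₀−1)/N) = 101 / (1 + 100/568) = 101 / 1.1761 ≈ 85.88.
Rounding up, n = 86.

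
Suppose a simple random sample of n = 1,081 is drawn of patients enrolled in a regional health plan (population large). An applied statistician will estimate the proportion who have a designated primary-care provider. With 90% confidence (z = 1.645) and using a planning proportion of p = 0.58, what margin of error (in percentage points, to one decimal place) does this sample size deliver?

SE(p̂) = √[p(1−p)/n] = √[0.2436/1081] = 0.01501.
E = z × SE = 1.645 × 0.01501 = 0.02469, or 2.5 percentage points.

2.5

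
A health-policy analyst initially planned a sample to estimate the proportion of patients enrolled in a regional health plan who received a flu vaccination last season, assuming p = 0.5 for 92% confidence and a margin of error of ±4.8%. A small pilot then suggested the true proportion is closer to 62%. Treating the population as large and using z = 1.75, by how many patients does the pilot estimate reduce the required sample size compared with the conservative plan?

Conservative (p = 0.5): n = 1.75² × 0.25 / 0.048² ≈ 332.30 → 333.
Using p = 0.62: p(1−p) = 0.2356, so n = 1.75² × 0.2356 / 0.048² ≈ 313.16 → 314.
Reduction: 333 − 314 = 19.

19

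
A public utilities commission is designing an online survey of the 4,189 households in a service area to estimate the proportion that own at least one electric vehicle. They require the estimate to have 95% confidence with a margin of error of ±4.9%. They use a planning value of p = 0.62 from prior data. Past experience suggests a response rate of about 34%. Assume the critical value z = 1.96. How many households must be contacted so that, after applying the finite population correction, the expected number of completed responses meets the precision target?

Completed interviews needed (unadjusted): n₀ = 1.96² × 0.2356 / 0.049² ≈ 376.96 → 377.
FPC for N = 4,189: n = 377 / (1 + 376/4189) = 377 / 1.0898 ≈ 345.95 → 346.
At a 34% response rate, contacts needed = 346 / 0.34 ≈ 1017.65 → 1018.

1018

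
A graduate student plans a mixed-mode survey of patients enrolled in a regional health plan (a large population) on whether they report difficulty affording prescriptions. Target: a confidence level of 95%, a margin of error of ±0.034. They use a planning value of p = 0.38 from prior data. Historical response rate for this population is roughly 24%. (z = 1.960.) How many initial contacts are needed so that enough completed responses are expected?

3263

Completed interviews needed: n₀ = 1.960² × 0.2356 / 0.034² ≈ 782.94 → 783.
At a 24% response rate, contacts needed = 783 / 0.24 ≈ 3262.50 → 3263.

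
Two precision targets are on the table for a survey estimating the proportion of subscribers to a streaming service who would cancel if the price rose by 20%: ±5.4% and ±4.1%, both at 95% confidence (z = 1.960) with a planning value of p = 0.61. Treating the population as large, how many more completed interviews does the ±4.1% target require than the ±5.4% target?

230

At ±5.4%: n = 1.960² × 0.2379 / 0.054² ≈ 313.41 → 314.
At ±4.1%: n = 1.960² × 0.2379 / 0.041² ≈ 543.67 → 544.
Additional respondents: 544 − 314 = 230.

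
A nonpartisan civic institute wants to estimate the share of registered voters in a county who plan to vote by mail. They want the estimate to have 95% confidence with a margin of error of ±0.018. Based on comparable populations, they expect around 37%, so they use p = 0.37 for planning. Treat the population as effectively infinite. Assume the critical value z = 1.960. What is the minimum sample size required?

With p = 0.37, p(1−p) = 0.2331.
n = z²·p(1−p)/E² = 1.960² × 0.2331 / 0.018² = 3.8416 × 0.2331 / 0.000324 ≈ 2763.82.
Rounding up gives n = 2764.

2764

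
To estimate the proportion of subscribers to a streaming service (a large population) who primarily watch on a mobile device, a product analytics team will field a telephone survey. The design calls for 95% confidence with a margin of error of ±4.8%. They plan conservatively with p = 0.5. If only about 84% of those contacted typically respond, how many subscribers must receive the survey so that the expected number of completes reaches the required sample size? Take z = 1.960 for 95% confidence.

Completed interviews needed: n₀ = 1.960² × 0.2500 / 0.048² ≈ 416.84 → 417.
At an 84% response rate, contacts needed = 417 / 0.84 ≈ 496.43 → 497.

497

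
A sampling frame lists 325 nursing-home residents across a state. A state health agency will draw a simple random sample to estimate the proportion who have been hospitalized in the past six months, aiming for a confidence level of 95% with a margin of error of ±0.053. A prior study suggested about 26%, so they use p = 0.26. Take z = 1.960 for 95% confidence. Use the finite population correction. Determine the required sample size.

146

Unadjusted: n₀ = 1.960² × 0.26 × 0.74 / 0.053² ≈ 263.13, so n₀ = 264.
Finite population correction with N = 325: n = n₀ / (1 + (n₀−1)/N) = 264 / (1 + 263/325) = 264 / 1.8092 ≈ 145.92.
Rounding up, n = 146.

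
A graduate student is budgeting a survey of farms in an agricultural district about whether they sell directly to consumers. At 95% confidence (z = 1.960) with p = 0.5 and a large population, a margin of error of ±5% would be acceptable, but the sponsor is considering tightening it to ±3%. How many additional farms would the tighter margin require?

683

At ±5%: n = 1.960² × 0.2500 / 0.050² ≈ 384.16 → 385.
At ±3%: n = 1.960² × 0.2500 / 0.030² ≈ 1067.11 → 1068.
Additional respondents: 1068 − 385 = 683.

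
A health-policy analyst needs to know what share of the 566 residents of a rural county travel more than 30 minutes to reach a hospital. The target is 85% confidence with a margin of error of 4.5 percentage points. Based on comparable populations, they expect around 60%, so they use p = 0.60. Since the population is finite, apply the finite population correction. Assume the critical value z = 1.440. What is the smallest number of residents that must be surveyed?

Unadjusted: n₀ = 1.440² × 0.60 × 0.40 / 0.045² ≈ 245.76, so n₀ = 246.
Finite population correction with N = 566: n = n₀ / (1 + (n₀−1)/N) = 246 / (1 + 245/566) = 246 / 1.4329 ≈ 171.68.
Rounding up, n = 172.

172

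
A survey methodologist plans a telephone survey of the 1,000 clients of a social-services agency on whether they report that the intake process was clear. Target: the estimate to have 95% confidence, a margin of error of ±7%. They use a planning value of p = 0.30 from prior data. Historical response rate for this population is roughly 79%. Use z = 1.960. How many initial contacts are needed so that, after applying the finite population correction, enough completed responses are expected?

180

Completed interviews needed (unadjusted): n₀ = 1.960² × 0.2100 / 0.070² ≈ 164.64 → 165.
FPC for N = 1,000: n = 165 / (1 + 164/1000) = 165 / 1.1640 ≈ 141.75 → 142.
At a 79% response rate, contacts needed = 142 / 0.79 ≈ 179.75 → 180.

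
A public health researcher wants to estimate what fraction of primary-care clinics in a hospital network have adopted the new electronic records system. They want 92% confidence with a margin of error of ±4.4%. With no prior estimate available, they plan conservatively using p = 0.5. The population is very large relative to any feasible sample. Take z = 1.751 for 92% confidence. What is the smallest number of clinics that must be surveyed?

396

With p = 0.5, p(1−p) = 0.25.
n = z²·p(1−p)/E² = 1.751² × 0.2500 / 0.044² = 3.0660 × 0.2500 / 0.001936 ≈ 395.92.
Rounding up gives n = 396.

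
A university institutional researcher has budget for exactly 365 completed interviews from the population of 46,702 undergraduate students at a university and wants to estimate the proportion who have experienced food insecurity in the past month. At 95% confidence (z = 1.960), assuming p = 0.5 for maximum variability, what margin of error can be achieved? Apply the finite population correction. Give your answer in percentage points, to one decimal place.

5.1

Finite-population factor: (N−n)/(N−1) = (46702−365)/(46702−1) = 0.9922.
SE(p̂) = √[p(1−p)/n · (N−n)/(N−1)] = √[0.2500/365 × 0.9922] = 0.02607.
E = z × SE = 1.960 × 0.02607 = 0.05110 ≈ 5.1 percentage points.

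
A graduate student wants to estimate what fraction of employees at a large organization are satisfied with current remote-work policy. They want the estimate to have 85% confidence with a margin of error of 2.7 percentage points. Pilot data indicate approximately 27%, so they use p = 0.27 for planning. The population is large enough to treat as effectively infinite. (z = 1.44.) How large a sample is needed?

With p = 0.27, p(1−p) = 0.1971.
n = z²·p(1−p)/E² = 1.44² × 0.1971 / 0.027² = 2.0736 × 0.1971 / 0.000729 ≈ 560.64.
Rounding up gives n = 561.

561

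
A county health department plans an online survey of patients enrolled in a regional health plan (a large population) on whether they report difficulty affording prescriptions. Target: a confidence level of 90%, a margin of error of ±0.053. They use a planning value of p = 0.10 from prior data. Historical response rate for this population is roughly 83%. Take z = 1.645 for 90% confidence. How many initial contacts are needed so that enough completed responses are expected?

105

Completed interviews needed: n₀ = 1.645² × 0.0900 / 0.053² ≈ 86.70 → 87.
At an 83% response rate, contacts needed = 87 / 0.83 ≈ 104.82 → 105.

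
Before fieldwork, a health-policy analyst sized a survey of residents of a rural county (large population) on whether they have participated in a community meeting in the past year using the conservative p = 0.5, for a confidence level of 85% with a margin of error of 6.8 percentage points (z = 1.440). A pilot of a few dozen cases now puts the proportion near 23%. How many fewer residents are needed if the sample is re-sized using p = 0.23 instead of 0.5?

33

Conservative (p = 0.5): n = 1.440² × 0.25 / 0.068² ≈ 112.11 → 113.
Using p = 0.23: p(1−p) = 0.1771, so n = 1.440² × 0.1771 / 0.068² ≈ 79.42 → 80.
Reduction: 113 − 80 = 33.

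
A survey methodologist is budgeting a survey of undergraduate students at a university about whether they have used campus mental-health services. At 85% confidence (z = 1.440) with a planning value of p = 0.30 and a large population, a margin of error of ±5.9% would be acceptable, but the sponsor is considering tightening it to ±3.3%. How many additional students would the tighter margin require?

At ±5.9%: n = 1.440² × 0.2100 / 0.059² ≈ 125.10 → 126.
At ±3.3%: n = 1.440² × 0.2100 / 0.033² ≈ 399.87 → 400.
Additional respondents: 400 − 126 = 274.

274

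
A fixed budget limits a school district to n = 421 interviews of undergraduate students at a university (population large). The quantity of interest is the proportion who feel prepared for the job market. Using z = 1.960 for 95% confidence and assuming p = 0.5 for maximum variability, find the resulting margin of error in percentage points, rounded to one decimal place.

4.8

SE(p̂) = √[p(1−p)/n] = √[0.2500/421] = 0.02437.
E = z × SE = 1.960 × 0.02437 = 0.04776, or 4.8 percentage points.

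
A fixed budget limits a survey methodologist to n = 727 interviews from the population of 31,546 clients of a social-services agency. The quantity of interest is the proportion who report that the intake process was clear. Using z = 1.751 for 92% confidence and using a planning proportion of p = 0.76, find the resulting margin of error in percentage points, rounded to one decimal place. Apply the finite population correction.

2.7

Finite-population factor: (N−n)/(N−1) = (31546−727)/(31546−1) = 0.9770.
SE(p̂) = √[p(1−p)/n · (N−n)/(N−1)] = √[0.1824/727 × 0.9770] = 0.01566.
E = z × SE = 1.751 × 0.01566 = 0.02741 ≈ 2.7 percentage points.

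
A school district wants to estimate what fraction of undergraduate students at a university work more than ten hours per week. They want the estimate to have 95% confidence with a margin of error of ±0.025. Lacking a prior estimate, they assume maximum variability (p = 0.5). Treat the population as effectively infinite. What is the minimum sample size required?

1537

For 95% confidence, z = 1.960.
With p = 0.5, p(1−p) = 0.25.
n = z²·p(1−p)/E² = 1.960² × 0.2500 / 0.025² = 3.8416 × 0.2500 / 0.000625 ≈ 1536.64.
Rounding up gives n = 1537.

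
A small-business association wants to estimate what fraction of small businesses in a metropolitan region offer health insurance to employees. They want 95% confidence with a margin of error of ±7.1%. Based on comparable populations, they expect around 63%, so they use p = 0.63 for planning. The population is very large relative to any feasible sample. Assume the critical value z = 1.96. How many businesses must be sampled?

With p = 0.63, p(1−p) = 0.2331.
n = z²·p(1−p)/E² = 1.96² × 0.2331 / 0.071² = 3.8416 × 0.2331 / 0.005041 ≈ 177.64.
Rounding up gives n = 178.

178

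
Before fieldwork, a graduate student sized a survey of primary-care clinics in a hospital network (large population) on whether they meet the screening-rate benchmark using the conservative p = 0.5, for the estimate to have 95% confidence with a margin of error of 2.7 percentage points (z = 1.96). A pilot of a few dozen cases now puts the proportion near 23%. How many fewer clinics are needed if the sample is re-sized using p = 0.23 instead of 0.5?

Conservative (p = 0.5): n = 1.96² × 0.25 / 0.027² ≈ 1317.42 → 1318.
Using p = 0.23: p(1−p) = 0.1771, so n = 1.96² × 0.1771 / 0.027² ≈ 933.26 → 934.
Reduction: 1318 − 934 = 384.

384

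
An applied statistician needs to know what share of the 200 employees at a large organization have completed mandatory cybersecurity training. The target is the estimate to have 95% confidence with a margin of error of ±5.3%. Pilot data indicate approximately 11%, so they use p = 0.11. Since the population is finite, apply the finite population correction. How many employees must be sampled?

For 95% confidence, z = 1.96.
Unadjusted: n₀ = 1.96² × 0.11 × 0.89 / 0.053² ≈ 133.89, so n₀ = 134.
Finite population correction with N = 200: n = n₀ / (1 + (n₀−1)/N) = 134 / (1 + 133/200) = 134 / 1.6650 ≈ 80.48.
Rounding up, n = 81.

81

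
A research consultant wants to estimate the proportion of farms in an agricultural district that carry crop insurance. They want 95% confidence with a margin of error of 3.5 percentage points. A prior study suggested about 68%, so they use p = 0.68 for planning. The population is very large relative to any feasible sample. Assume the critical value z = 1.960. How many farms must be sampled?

With p = 0.68, p(1−p) = 0.2176.
n = z²·p(1−p)/E² = 1.960² × 0.2176 / 0.035² = 3.8416 × 0.2176 / 0.001225 ≈ 682.39.
Rounding up gives n = 683.

683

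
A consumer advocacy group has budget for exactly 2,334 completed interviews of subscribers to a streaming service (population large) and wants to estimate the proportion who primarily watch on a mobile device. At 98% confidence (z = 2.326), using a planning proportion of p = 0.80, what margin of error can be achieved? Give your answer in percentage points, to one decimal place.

SE(p̂) = √[p(1−p)/n] = √[0.1600/2334] = 0.00828.
E = z × SE = 2.326 × 0.00828 = 0.01926, or 1.9 percentage points.

1.9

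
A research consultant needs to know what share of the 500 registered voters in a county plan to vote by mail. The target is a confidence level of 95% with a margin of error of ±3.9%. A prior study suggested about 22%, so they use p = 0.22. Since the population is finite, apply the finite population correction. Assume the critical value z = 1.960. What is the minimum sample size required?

233

Unadjusted: n₀ = 1.960² × 0.22 × 0.78 / 0.039² ≈ 433.41, so n₀ = 434.
Finite population correction with N = 500: n = n₀ / (1 + (n₀−1)/N) = 434 / (1 + 433/500) = 434 / 1.8660 ≈ 232.58.
Rounding up, n = 233.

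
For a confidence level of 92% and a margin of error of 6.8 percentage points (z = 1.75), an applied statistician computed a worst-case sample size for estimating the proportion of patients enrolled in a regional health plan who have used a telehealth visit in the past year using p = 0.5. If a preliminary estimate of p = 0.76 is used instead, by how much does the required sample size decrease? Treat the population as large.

45

Conservative (p = 0.5): n = 1.75² × 0.25 / 0.068² ≈ 165.58 → 166.
Using p = 0.76: p(1−p) = 0.1824, so n = 1.75² × 0.1824 / 0.068² ≈ 120.80 → 121.
Reduction: 166 − 121 = 45.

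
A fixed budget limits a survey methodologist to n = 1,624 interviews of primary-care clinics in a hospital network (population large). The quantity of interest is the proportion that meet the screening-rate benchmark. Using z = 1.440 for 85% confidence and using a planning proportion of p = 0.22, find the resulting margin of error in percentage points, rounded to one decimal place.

1.5

SE(p̂) = √[p(1−p)/n] = √[0.1716/1624] = 0.01028.
E = z × SE = 1.440 × 0.01028 = 0.01480, or 1.5 percentage points.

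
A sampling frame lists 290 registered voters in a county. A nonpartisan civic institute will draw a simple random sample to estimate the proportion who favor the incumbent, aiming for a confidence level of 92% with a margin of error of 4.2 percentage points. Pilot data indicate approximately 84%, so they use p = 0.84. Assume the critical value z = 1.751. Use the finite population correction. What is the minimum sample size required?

130

Unadjusted: n₀ = 1.751² × 0.84 × 0.16 / 0.042² ≈ 233.60, so n₀ = 234.
Finite population correction with N = 290: n = n₀ / (1 + (n₀−1)/N) = 234 / (1 + 233/290) = 234 / 1.8034 ≈ 129.75.
Rounding up, n = 130.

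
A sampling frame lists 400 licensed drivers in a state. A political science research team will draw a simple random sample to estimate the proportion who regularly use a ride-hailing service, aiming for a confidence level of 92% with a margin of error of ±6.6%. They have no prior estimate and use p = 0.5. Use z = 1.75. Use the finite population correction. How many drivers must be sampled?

Unadjusted: n₀ = 1.75² × 0.50 × 0.50 / 0.066² ≈ 175.76, so n₀ = 176.
Finite population correction with N = 400: n = n₀ / (1 + (n₀−1)/N) = 176 / (1 + 175/400) = 176 / 1.4375 ≈ 122.43.
Rounding up, n = 123.

123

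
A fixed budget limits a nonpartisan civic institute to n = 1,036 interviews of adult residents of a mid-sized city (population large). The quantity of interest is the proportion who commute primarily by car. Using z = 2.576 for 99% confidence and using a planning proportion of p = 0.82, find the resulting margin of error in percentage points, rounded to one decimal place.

SE(p̂) = √[p(1−p)/n] = √[0.1476/1036] = 0.01194.
E = z × SE = 2.576 × 0.01194 = 0.03075, or 3.1 percentage points.

3.1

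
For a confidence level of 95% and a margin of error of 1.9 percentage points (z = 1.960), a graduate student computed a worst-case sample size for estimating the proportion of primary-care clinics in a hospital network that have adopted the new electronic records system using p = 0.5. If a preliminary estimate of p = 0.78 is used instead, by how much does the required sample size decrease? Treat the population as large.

834

Conservative (p = 0.5): n = 1.960² × 0.25 / 0.019² ≈ 2660.39 → 2661.
Using p = 0.78: p(1−p) = 0.1716, so n = 1.960² × 0.1716 / 0.019² ≈ 1826.09 → 1827.
Reduction: 2661 − 1827 = 834.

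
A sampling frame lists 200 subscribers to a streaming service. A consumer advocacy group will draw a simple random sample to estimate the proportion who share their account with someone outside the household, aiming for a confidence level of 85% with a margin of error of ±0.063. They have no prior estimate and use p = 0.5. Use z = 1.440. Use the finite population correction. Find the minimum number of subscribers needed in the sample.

Unadjusted: n₀ = 1.440² × 0.50 × 0.50 / 0.063² ≈ 130.61, so n₀ = 131.
Finite population correction with N = 200: n = n₀ / (1 + (n₀−1)/N) = 131 / (1 + 130/200) = 131 / 1.6500 ≈ 79.39.
Rounding up, n = 80.

80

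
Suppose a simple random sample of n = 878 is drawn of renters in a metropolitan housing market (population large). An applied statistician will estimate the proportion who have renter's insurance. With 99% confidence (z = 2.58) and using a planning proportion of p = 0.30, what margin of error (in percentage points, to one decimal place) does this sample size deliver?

SE(p̂) = √[p(1−p)/n] = √[0.2100/878] = 0.01547.
E = z × SE = 2.58 × 0.01547 = 0.03990, or 4.0 percentage points.

4.0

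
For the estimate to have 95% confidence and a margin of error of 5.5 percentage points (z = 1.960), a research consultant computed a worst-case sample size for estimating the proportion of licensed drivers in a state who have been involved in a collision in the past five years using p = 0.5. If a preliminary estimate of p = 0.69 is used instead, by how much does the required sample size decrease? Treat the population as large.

46

Conservative (p = 0.5): n = 1.960² × 0.25 / 0.055² ≈ 317.49 → 318.
Using p = 0.69: p(1−p) = 0.2139, so n = 1.960² × 0.2139 / 0.055² ≈ 271.64 → 272.
Reduction: 318 − 272 = 46.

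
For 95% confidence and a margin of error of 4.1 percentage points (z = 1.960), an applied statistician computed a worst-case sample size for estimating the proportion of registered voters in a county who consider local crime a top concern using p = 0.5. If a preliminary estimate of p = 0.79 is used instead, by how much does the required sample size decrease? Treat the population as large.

Conservative (p = 0.5): n = 1.960² × 0.25 / 0.041² ≈ 571.33 → 572.
Using p = 0.79: p(1−p) = 0.1659, so n = 1.960² × 0.1659 / 0.041² ≈ 379.13 → 380.
Reduction: 572 − 380 = 192.

192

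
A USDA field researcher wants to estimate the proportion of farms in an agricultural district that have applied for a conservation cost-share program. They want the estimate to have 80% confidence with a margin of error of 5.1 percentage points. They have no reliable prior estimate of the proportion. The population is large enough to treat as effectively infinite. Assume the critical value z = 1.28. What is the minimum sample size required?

158

With no prior estimate, use p = 0.5, giving p(1−p) = 0.25.
n = z²·p(1−p)/E² = 1.28² × 0.2500 / 0.051² = 1.6384 × 0.2500 / 0.002601 ≈ 157.48.
Rounding up gives n = 158.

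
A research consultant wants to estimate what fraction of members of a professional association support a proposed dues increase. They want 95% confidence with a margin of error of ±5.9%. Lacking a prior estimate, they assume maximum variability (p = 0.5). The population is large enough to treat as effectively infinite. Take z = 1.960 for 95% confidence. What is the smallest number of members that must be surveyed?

276

With p = 0.5, p(1−p) = 0.25.
n = z²·p(1−p)/E² = 1.960² × 0.2500 / 0.059² = 3.8416 × 0.2500 / 0.003481 ≈ 275.90.
Rounding up gives n = 276.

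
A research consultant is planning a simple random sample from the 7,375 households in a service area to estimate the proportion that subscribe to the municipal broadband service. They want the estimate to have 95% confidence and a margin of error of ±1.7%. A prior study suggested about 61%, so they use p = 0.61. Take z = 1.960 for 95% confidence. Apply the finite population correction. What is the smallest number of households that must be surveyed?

2214

Unadjusted: n₀ = 1.960² × 0.61 × 0.39 / 0.017² ≈ 3162.34, so n₀ = 3163.
Finite population correction with N = 7,375: n = n₀ / (1 + (n₀−1)/N) = 3163 / (1 + 3162/7375) = 3163 / 1.4287 ≈ 2213.83.
Rounding up, n = 2214.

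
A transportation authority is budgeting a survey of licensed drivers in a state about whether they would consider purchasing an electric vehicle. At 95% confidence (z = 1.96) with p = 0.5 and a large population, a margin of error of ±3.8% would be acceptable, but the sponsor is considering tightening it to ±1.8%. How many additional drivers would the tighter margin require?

At ±3.8%: n = 1.96² × 0.2500 / 0.038² ≈ 665.10 → 666.
At ±1.8%: n = 1.96² × 0.2500 / 0.018² ≈ 2964.20 → 2965.
Additional respondents: 2965 − 666 = 2299.

2299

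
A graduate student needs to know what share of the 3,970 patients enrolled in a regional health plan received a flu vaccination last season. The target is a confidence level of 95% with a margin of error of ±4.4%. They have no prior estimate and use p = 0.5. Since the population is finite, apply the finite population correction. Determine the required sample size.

442

For 95% confidence, z = 1.960.
Unadjusted: n₀ = 1.960² × 0.50 × 0.50 / 0.044² ≈ 496.07, so n₀ = 497.
Finite population correction with N = 3,970: n = n₀ / (1 + (n₀−1)/N) = 497 / (1 + 496/3970) = 497 / 1.1249 ≈ 441.80.
Rounding up, n = 442.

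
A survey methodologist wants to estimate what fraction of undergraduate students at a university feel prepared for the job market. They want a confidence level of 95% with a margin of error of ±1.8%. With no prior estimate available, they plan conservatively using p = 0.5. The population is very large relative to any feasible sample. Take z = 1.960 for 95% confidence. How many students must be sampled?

With p = 0.5, p(1−p) = 0.25.
n = z²·p(1−p)/E² = 1.960² × 0.2500 / 0.018² = 3.8416 × 0.2500 / 0.000324 ≈ 2964.20.
Rounding up gives n = 2965.

2965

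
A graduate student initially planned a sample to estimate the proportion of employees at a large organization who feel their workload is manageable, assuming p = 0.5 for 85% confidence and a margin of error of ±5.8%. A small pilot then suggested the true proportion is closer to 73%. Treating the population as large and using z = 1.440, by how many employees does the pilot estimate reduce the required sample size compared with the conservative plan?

33

Conservative (p = 0.5): n = 1.440² × 0.25 / 0.058² ≈ 154.10 → 155.
Using p = 0.73: p(1−p) = 0.1971, so n = 1.440² × 0.1971 / 0.058² ≈ 121.49 → 122.
Reduction: 155 − 122 = 33.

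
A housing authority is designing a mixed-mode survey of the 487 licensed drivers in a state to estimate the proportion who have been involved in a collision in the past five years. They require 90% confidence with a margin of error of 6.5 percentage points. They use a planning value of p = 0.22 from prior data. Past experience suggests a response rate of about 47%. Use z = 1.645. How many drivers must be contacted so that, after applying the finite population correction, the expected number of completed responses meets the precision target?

Completed interviews needed (unadjusted): n₀ = 1.645² × 0.1716 / 0.065² ≈ 109.91 → 110.
FPC for N = 487: n = 110 / (1 + 109/487) = 110 / 1.2238 ≈ 89.88 → 90.
At a 47% response rate, contacts needed = 90 / 0.47 ≈ 191.49 → 192.

192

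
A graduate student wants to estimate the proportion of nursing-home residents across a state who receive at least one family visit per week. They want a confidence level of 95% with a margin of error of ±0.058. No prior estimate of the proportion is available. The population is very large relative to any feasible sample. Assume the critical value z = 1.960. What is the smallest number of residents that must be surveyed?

286

With no prior estimate, use p = 0.5, giving p(1−p) = 0.25.
n = z²·p(1−p)/E² = 1.960² × 0.2500 / 0.058² = 3.8416 × 0.2500 / 0.003364 ≈ 285.49.
Rounding up gives n = 286.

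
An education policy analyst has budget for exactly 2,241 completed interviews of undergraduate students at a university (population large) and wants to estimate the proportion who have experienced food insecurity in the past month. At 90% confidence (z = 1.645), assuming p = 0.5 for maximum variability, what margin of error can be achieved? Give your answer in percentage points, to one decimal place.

SE(p̂) = √[p(1−p)/n] = √[0.2500/2241] = 0.01056.
E = z × SE = 1.645 × 0.01056 = 0.01737, or 1.7 percentage points.

1.7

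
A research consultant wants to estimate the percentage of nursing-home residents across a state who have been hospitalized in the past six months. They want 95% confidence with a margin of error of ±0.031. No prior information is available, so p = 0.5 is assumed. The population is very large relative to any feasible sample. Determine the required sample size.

For 95% confidence, z = 1.960.
With p = 0.5, p(1−p) = 0.25.
n = z²·p(1−p)/E² = 1.960² × 0.2500 / 0.031² = 3.8416 × 0.2500 / 0.000961 ≈ 999.38.
Rounding up gives n = 1000.

1000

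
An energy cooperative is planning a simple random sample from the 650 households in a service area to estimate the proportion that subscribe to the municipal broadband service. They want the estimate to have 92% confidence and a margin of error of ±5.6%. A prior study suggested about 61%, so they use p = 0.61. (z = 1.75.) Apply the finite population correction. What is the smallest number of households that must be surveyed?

Unadjusted: n₀ = 1.75² × 0.61 × 0.39 / 0.056² ≈ 232.32, so n₀ = 233.
Finite population correction with N = 650: n = n₀ / (1 + (n₀−1)/N) = 233 / (1 + 232/650) = 233 / 1.3569 ≈ 171.71.
Rounding up, n = 172.

172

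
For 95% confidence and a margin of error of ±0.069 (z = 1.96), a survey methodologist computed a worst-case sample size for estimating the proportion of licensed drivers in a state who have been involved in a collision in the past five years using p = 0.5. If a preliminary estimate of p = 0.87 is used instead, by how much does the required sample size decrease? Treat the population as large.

110

Conservative (p = 0.5): n = 1.96² × 0.25 / 0.069² ≈ 201.72 → 202.
Using p = 0.87: p(1−p) = 0.1131, so n = 1.96² × 0.1131 / 0.069² ≈ 91.26 → 92.
Reduction: 202 − 92 = 110.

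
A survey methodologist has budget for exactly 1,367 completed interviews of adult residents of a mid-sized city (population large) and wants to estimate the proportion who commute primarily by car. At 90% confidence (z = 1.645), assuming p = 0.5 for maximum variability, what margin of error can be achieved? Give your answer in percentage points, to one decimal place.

2.2

SE(p̂) = √[p(1−p)/n] = √[0.2500/1367] = 0.01352.
E = z × SE = 1.645 × 0.01352 = 0.02225, or 2.2 percentage points.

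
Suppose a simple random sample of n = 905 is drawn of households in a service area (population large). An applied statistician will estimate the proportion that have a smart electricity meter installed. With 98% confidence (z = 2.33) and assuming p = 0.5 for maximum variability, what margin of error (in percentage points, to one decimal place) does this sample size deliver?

3.9

SE(p̂) = √[p(1−p)/n] = √[0.2500/905] = 0.01662.
E = z × SE = 2.33 × 0.01662 = 0.03873, or 3.9 percentage points.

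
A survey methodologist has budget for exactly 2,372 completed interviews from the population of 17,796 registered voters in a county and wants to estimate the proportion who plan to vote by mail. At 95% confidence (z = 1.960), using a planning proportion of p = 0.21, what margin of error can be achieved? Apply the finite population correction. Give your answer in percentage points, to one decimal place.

1.5

Finite-population factor: (N−n)/(N−1) = (17796−2372)/(17796−1) = 0.8668.
SE(p̂) = √[p(1−p)/n · (N−n)/(N−1)] = √[0.1659/2372 × 0.8668] = 0.00779.
E = z × SE = 1.960 × 0.00779 = 0.01526 ≈ 1.5 percentage points.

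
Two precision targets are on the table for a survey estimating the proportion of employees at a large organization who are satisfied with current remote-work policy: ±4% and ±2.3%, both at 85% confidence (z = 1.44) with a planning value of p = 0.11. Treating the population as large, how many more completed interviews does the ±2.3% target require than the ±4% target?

257

At ±4%: n = 1.44² × 0.0979 / 0.040² ≈ 126.88 → 127.
At ±2.3%: n = 1.44² × 0.0979 / 0.023² ≈ 383.75 → 384.
Additional respondents: 384 − 127 = 257.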